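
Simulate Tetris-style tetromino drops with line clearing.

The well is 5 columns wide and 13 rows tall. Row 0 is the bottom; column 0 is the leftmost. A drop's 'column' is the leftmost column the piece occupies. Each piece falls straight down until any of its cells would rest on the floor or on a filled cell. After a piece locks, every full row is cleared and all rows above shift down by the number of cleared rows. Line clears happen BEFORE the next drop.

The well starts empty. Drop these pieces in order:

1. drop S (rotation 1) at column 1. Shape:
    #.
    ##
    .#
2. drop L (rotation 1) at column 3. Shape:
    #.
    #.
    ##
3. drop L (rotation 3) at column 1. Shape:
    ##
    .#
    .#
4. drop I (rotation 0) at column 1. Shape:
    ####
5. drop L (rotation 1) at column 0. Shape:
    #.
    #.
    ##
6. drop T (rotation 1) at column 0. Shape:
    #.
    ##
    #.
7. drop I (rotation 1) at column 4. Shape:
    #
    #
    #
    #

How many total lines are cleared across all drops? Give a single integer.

Answer: 0

Derivation:
Drop 1: S rot1 at col 1 lands with bottom-row=0; cleared 0 line(s) (total 0); column heights now [0 3 2 0 0], max=3
Drop 2: L rot1 at col 3 lands with bottom-row=0; cleared 0 line(s) (total 0); column heights now [0 3 2 3 1], max=3
Drop 3: L rot3 at col 1 lands with bottom-row=2; cleared 0 line(s) (total 0); column heights now [0 5 5 3 1], max=5
Drop 4: I rot0 at col 1 lands with bottom-row=5; cleared 0 line(s) (total 0); column heights now [0 6 6 6 6], max=6
Drop 5: L rot1 at col 0 lands with bottom-row=6; cleared 0 line(s) (total 0); column heights now [9 7 6 6 6], max=9
Drop 6: T rot1 at col 0 lands with bottom-row=9; cleared 0 line(s) (total 0); column heights now [12 11 6 6 6], max=12
Drop 7: I rot1 at col 4 lands with bottom-row=6; cleared 0 line(s) (total 0); column heights now [12 11 6 6 10], max=12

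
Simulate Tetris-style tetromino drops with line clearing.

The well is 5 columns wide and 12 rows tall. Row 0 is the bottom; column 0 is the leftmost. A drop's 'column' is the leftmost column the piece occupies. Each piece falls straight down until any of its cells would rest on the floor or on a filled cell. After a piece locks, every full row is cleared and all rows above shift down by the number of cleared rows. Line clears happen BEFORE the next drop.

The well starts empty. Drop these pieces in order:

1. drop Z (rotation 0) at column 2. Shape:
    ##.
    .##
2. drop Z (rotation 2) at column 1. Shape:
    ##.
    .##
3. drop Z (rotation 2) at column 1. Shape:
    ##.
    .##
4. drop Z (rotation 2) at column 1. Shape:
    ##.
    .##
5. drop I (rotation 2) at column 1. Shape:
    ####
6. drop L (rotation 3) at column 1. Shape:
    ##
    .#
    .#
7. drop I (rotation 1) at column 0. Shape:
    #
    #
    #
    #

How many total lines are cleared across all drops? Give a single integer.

Answer: 0

Derivation:
Drop 1: Z rot0 at col 2 lands with bottom-row=0; cleared 0 line(s) (total 0); column heights now [0 0 2 2 1], max=2
Drop 2: Z rot2 at col 1 lands with bottom-row=2; cleared 0 line(s) (total 0); column heights now [0 4 4 3 1], max=4
Drop 3: Z rot2 at col 1 lands with bottom-row=4; cleared 0 line(s) (total 0); column heights now [0 6 6 5 1], max=6
Drop 4: Z rot2 at col 1 lands with bottom-row=6; cleared 0 line(s) (total 0); column heights now [0 8 8 7 1], max=8
Drop 5: I rot2 at col 1 lands with bottom-row=8; cleared 0 line(s) (total 0); column heights now [0 9 9 9 9], max=9
Drop 6: L rot3 at col 1 lands with bottom-row=9; cleared 0 line(s) (total 0); column heights now [0 12 12 9 9], max=12
Drop 7: I rot1 at col 0 lands with bottom-row=0; cleared 0 line(s) (total 0); column heights now [4 12 12 9 9], max=12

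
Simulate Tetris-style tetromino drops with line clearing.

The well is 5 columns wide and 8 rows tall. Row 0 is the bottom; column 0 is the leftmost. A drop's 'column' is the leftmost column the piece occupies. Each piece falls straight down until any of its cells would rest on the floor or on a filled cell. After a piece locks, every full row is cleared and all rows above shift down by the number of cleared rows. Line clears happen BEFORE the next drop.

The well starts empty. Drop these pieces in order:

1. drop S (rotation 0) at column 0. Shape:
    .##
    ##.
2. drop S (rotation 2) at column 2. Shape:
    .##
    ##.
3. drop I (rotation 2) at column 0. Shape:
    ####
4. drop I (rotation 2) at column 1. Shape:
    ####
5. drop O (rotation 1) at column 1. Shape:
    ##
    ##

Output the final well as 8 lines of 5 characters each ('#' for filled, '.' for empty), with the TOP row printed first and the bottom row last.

Answer: .##..
.##..
.####
####.
...##
..##.
.##..
##...

Derivation:
Drop 1: S rot0 at col 0 lands with bottom-row=0; cleared 0 line(s) (total 0); column heights now [1 2 2 0 0], max=2
Drop 2: S rot2 at col 2 lands with bottom-row=2; cleared 0 line(s) (total 0); column heights now [1 2 3 4 4], max=4
Drop 3: I rot2 at col 0 lands with bottom-row=4; cleared 0 line(s) (total 0); column heights now [5 5 5 5 4], max=5
Drop 4: I rot2 at col 1 lands with bottom-row=5; cleared 0 line(s) (total 0); column heights now [5 6 6 6 6], max=6
Drop 5: O rot1 at col 1 lands with bottom-row=6; cleared 0 line(s) (total 0); column heights now [5 8 8 6 6], max=8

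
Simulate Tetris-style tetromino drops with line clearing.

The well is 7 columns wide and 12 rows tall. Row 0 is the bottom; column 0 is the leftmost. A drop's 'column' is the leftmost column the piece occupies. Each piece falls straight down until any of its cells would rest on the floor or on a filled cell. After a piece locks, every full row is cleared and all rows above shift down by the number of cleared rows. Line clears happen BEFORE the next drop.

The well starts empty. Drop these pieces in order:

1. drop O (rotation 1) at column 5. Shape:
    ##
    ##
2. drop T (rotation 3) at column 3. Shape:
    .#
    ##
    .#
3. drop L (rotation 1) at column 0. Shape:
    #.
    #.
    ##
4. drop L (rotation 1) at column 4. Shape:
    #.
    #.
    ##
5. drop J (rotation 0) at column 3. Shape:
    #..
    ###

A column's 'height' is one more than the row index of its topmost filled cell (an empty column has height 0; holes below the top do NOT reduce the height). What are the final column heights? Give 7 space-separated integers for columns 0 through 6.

Drop 1: O rot1 at col 5 lands with bottom-row=0; cleared 0 line(s) (total 0); column heights now [0 0 0 0 0 2 2], max=2
Drop 2: T rot3 at col 3 lands with bottom-row=0; cleared 0 line(s) (total 0); column heights now [0 0 0 2 3 2 2], max=3
Drop 3: L rot1 at col 0 lands with bottom-row=0; cleared 0 line(s) (total 0); column heights now [3 1 0 2 3 2 2], max=3
Drop 4: L rot1 at col 4 lands with bottom-row=3; cleared 0 line(s) (total 0); column heights now [3 1 0 2 6 4 2], max=6
Drop 5: J rot0 at col 3 lands with bottom-row=6; cleared 0 line(s) (total 0); column heights now [3 1 0 8 7 7 2], max=8

Answer: 3 1 0 8 7 7 2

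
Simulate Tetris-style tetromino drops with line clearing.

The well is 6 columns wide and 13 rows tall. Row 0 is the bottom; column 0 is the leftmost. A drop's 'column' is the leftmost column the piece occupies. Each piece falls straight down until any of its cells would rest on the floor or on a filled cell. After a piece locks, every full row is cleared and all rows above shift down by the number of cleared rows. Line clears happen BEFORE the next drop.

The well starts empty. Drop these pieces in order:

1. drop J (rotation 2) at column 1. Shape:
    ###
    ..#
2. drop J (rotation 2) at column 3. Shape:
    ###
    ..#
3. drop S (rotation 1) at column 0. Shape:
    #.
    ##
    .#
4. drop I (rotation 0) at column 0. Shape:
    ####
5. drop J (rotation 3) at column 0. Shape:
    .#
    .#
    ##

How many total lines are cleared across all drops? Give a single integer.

Drop 1: J rot2 at col 1 lands with bottom-row=0; cleared 0 line(s) (total 0); column heights now [0 2 2 2 0 0], max=2
Drop 2: J rot2 at col 3 lands with bottom-row=1; cleared 0 line(s) (total 0); column heights now [0 2 2 3 3 3], max=3
Drop 3: S rot1 at col 0 lands with bottom-row=2; cleared 0 line(s) (total 0); column heights now [5 4 2 3 3 3], max=5
Drop 4: I rot0 at col 0 lands with bottom-row=5; cleared 0 line(s) (total 0); column heights now [6 6 6 6 3 3], max=6
Drop 5: J rot3 at col 0 lands with bottom-row=6; cleared 0 line(s) (total 0); column heights now [7 9 6 6 3 3], max=9

Answer: 0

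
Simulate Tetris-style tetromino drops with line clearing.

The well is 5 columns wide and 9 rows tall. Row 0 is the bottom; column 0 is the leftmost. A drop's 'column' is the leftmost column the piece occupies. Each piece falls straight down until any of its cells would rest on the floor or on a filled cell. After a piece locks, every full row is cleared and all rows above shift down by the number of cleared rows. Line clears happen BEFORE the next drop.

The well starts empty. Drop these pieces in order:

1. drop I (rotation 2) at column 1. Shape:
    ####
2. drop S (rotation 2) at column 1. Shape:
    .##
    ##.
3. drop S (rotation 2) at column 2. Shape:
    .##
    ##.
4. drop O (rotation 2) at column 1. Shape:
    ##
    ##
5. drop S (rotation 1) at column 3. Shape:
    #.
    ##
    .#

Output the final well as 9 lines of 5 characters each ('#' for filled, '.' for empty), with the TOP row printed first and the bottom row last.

Drop 1: I rot2 at col 1 lands with bottom-row=0; cleared 0 line(s) (total 0); column heights now [0 1 1 1 1], max=1
Drop 2: S rot2 at col 1 lands with bottom-row=1; cleared 0 line(s) (total 0); column heights now [0 2 3 3 1], max=3
Drop 3: S rot2 at col 2 lands with bottom-row=3; cleared 0 line(s) (total 0); column heights now [0 2 4 5 5], max=5
Drop 4: O rot2 at col 1 lands with bottom-row=4; cleared 0 line(s) (total 0); column heights now [0 6 6 5 5], max=6
Drop 5: S rot1 at col 3 lands with bottom-row=5; cleared 0 line(s) (total 0); column heights now [0 6 6 8 7], max=8

Answer: .....
...#.
...##
.##.#
.####
..##.
..##.
.##..
.####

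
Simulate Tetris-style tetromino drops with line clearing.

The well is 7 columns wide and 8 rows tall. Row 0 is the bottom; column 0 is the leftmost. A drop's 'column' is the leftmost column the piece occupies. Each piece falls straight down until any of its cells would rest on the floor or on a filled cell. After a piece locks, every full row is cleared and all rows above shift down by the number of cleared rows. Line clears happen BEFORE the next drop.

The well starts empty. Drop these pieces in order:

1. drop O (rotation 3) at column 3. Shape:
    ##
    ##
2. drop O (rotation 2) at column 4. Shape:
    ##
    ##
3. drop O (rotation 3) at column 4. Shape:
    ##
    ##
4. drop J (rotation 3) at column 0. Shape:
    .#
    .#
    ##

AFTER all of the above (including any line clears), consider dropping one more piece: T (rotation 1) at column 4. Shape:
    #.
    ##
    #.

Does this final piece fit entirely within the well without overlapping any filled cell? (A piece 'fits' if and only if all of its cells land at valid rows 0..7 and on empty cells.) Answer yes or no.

Drop 1: O rot3 at col 3 lands with bottom-row=0; cleared 0 line(s) (total 0); column heights now [0 0 0 2 2 0 0], max=2
Drop 2: O rot2 at col 4 lands with bottom-row=2; cleared 0 line(s) (total 0); column heights now [0 0 0 2 4 4 0], max=4
Drop 3: O rot3 at col 4 lands with bottom-row=4; cleared 0 line(s) (total 0); column heights now [0 0 0 2 6 6 0], max=6
Drop 4: J rot3 at col 0 lands with bottom-row=0; cleared 0 line(s) (total 0); column heights now [1 3 0 2 6 6 0], max=6
Test piece T rot1 at col 4 (width 2): heights before test = [1 3 0 2 6 6 0]; fits = False

Answer: no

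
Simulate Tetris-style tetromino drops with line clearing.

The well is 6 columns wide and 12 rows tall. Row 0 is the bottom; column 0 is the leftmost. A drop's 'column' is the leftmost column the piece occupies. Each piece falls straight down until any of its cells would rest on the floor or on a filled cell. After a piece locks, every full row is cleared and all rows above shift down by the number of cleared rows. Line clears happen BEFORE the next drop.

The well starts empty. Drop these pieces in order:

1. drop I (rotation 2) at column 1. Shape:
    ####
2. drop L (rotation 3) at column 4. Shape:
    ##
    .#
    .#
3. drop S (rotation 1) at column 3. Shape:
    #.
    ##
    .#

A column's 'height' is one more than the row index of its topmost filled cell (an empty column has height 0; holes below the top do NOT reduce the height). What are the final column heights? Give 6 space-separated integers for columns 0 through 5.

Drop 1: I rot2 at col 1 lands with bottom-row=0; cleared 0 line(s) (total 0); column heights now [0 1 1 1 1 0], max=1
Drop 2: L rot3 at col 4 lands with bottom-row=0; cleared 0 line(s) (total 0); column heights now [0 1 1 1 3 3], max=3
Drop 3: S rot1 at col 3 lands with bottom-row=3; cleared 0 line(s) (total 0); column heights now [0 1 1 6 5 3], max=6

Answer: 0 1 1 6 5 3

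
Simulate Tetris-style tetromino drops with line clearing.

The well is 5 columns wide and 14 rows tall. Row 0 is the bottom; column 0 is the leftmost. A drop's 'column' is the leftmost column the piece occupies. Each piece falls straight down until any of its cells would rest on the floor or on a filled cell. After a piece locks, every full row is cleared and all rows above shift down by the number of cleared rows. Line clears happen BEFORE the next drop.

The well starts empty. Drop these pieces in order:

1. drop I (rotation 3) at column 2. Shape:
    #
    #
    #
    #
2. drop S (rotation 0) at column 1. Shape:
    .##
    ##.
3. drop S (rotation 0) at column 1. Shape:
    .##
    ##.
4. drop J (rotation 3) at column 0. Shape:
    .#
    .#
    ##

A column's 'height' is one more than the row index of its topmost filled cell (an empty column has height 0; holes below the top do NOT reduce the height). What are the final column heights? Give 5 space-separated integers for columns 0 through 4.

Drop 1: I rot3 at col 2 lands with bottom-row=0; cleared 0 line(s) (total 0); column heights now [0 0 4 0 0], max=4
Drop 2: S rot0 at col 1 lands with bottom-row=4; cleared 0 line(s) (total 0); column heights now [0 5 6 6 0], max=6
Drop 3: S rot0 at col 1 lands with bottom-row=6; cleared 0 line(s) (total 0); column heights now [0 7 8 8 0], max=8
Drop 4: J rot3 at col 0 lands with bottom-row=7; cleared 0 line(s) (total 0); column heights now [8 10 8 8 0], max=10

Answer: 8 10 8 8 0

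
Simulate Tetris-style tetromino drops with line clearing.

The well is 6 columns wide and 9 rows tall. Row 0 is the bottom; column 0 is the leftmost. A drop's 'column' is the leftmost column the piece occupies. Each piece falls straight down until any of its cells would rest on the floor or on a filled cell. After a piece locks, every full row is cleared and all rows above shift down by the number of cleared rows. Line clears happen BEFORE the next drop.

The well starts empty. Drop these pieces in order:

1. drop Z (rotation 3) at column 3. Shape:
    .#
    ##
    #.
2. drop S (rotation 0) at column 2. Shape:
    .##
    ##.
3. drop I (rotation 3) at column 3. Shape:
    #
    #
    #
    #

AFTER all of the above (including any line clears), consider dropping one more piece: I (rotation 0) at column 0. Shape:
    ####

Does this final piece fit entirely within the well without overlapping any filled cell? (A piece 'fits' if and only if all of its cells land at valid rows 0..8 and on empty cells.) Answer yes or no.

Drop 1: Z rot3 at col 3 lands with bottom-row=0; cleared 0 line(s) (total 0); column heights now [0 0 0 2 3 0], max=3
Drop 2: S rot0 at col 2 lands with bottom-row=2; cleared 0 line(s) (total 0); column heights now [0 0 3 4 4 0], max=4
Drop 3: I rot3 at col 3 lands with bottom-row=4; cleared 0 line(s) (total 0); column heights now [0 0 3 8 4 0], max=8
Test piece I rot0 at col 0 (width 4): heights before test = [0 0 3 8 4 0]; fits = True

Answer: yes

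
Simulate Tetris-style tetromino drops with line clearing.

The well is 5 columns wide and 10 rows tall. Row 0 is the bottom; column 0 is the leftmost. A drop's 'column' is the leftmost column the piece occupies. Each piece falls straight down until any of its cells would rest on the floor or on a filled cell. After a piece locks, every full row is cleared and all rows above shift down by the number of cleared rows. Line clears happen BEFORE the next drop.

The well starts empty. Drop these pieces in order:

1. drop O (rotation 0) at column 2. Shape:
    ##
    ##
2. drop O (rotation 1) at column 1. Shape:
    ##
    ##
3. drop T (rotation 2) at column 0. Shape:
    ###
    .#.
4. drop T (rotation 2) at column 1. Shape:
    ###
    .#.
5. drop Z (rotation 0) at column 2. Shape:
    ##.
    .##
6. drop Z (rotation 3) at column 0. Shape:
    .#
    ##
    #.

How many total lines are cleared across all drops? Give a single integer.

Drop 1: O rot0 at col 2 lands with bottom-row=0; cleared 0 line(s) (total 0); column heights now [0 0 2 2 0], max=2
Drop 2: O rot1 at col 1 lands with bottom-row=2; cleared 0 line(s) (total 0); column heights now [0 4 4 2 0], max=4
Drop 3: T rot2 at col 0 lands with bottom-row=4; cleared 0 line(s) (total 0); column heights now [6 6 6 2 0], max=6
Drop 4: T rot2 at col 1 lands with bottom-row=6; cleared 0 line(s) (total 0); column heights now [6 8 8 8 0], max=8
Drop 5: Z rot0 at col 2 lands with bottom-row=8; cleared 0 line(s) (total 0); column heights now [6 8 10 10 9], max=10
Drop 6: Z rot3 at col 0 lands with bottom-row=7; cleared 0 line(s) (total 0); column heights now [9 10 10 10 9], max=10

Answer: 0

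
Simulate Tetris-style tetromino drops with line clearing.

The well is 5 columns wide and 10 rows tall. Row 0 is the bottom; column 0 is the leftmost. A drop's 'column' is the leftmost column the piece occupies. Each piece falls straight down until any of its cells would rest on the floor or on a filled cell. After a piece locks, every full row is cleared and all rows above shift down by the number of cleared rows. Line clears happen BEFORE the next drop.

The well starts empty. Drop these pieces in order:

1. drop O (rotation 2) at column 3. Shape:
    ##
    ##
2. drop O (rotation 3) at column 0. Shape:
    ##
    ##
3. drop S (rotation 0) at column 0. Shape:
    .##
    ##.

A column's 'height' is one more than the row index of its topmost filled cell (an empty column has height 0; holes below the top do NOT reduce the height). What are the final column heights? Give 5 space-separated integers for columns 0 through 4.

Drop 1: O rot2 at col 3 lands with bottom-row=0; cleared 0 line(s) (total 0); column heights now [0 0 0 2 2], max=2
Drop 2: O rot3 at col 0 lands with bottom-row=0; cleared 0 line(s) (total 0); column heights now [2 2 0 2 2], max=2
Drop 3: S rot0 at col 0 lands with bottom-row=2; cleared 0 line(s) (total 0); column heights now [3 4 4 2 2], max=4

Answer: 3 4 4 2 2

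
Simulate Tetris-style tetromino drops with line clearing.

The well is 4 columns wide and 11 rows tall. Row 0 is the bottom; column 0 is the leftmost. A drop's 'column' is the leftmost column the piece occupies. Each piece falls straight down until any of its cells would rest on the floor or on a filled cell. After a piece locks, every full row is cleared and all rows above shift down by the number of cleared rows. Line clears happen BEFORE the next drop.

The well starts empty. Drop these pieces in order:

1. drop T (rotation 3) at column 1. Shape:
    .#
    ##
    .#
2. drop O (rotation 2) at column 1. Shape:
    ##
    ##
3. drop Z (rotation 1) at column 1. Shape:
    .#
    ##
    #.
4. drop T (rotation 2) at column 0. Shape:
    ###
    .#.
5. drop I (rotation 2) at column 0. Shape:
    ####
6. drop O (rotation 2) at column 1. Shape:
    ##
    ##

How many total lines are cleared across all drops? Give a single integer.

Answer: 1

Derivation:
Drop 1: T rot3 at col 1 lands with bottom-row=0; cleared 0 line(s) (total 0); column heights now [0 2 3 0], max=3
Drop 2: O rot2 at col 1 lands with bottom-row=3; cleared 0 line(s) (total 0); column heights now [0 5 5 0], max=5
Drop 3: Z rot1 at col 1 lands with bottom-row=5; cleared 0 line(s) (total 0); column heights now [0 7 8 0], max=8
Drop 4: T rot2 at col 0 lands with bottom-row=7; cleared 0 line(s) (total 0); column heights now [9 9 9 0], max=9
Drop 5: I rot2 at col 0 lands with bottom-row=9; cleared 1 line(s) (total 1); column heights now [9 9 9 0], max=9
Drop 6: O rot2 at col 1 lands with bottom-row=9; cleared 0 line(s) (total 1); column heights now [9 11 11 0], max=11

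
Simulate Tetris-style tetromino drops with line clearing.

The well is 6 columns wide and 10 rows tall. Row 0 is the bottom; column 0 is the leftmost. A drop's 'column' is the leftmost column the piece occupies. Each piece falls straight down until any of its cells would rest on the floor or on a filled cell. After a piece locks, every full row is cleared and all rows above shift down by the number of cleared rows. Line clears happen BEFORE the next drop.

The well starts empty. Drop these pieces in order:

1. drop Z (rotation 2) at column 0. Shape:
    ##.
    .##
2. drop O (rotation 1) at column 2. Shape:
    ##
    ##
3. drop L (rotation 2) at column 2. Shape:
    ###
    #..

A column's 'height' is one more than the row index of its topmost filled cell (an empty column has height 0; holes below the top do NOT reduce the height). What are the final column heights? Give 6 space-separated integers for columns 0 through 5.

Answer: 2 2 5 5 5 0

Derivation:
Drop 1: Z rot2 at col 0 lands with bottom-row=0; cleared 0 line(s) (total 0); column heights now [2 2 1 0 0 0], max=2
Drop 2: O rot1 at col 2 lands with bottom-row=1; cleared 0 line(s) (total 0); column heights now [2 2 3 3 0 0], max=3
Drop 3: L rot2 at col 2 lands with bottom-row=3; cleared 0 line(s) (total 0); column heights now [2 2 5 5 5 0], max=5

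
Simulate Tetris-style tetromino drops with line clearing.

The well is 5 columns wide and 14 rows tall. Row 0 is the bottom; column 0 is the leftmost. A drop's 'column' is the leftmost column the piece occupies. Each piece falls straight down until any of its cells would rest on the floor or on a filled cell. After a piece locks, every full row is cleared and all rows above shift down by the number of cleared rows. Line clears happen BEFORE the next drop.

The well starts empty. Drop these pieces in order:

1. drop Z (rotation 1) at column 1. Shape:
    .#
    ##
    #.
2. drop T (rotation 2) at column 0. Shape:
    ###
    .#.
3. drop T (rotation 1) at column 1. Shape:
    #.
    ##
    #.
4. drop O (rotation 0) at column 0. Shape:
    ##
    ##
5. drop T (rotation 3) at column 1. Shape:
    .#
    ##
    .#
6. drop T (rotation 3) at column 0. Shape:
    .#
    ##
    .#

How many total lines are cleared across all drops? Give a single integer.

Drop 1: Z rot1 at col 1 lands with bottom-row=0; cleared 0 line(s) (total 0); column heights now [0 2 3 0 0], max=3
Drop 2: T rot2 at col 0 lands with bottom-row=2; cleared 0 line(s) (total 0); column heights now [4 4 4 0 0], max=4
Drop 3: T rot1 at col 1 lands with bottom-row=4; cleared 0 line(s) (total 0); column heights now [4 7 6 0 0], max=7
Drop 4: O rot0 at col 0 lands with bottom-row=7; cleared 0 line(s) (total 0); column heights now [9 9 6 0 0], max=9
Drop 5: T rot3 at col 1 lands with bottom-row=8; cleared 0 line(s) (total 0); column heights now [9 10 11 0 0], max=11
Drop 6: T rot3 at col 0 lands with bottom-row=10; cleared 0 line(s) (total 0); column heights now [12 13 11 0 0], max=13

Answer: 0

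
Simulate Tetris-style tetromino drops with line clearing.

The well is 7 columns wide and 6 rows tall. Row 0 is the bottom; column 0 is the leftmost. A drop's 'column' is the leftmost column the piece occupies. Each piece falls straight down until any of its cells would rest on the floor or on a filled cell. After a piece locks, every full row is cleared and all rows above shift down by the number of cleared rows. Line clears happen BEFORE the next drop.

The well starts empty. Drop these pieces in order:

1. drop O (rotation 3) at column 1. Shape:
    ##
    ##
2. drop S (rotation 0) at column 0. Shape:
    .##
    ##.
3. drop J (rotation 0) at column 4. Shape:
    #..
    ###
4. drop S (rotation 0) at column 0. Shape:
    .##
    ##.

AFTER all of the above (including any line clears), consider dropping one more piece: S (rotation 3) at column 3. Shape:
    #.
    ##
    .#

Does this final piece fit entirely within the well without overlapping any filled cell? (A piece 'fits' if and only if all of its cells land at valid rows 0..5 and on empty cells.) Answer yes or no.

Drop 1: O rot3 at col 1 lands with bottom-row=0; cleared 0 line(s) (total 0); column heights now [0 2 2 0 0 0 0], max=2
Drop 2: S rot0 at col 0 lands with bottom-row=2; cleared 0 line(s) (total 0); column heights now [3 4 4 0 0 0 0], max=4
Drop 3: J rot0 at col 4 lands with bottom-row=0; cleared 0 line(s) (total 0); column heights now [3 4 4 0 2 1 1], max=4
Drop 4: S rot0 at col 0 lands with bottom-row=4; cleared 0 line(s) (total 0); column heights now [5 6 6 0 2 1 1], max=6
Test piece S rot3 at col 3 (width 2): heights before test = [5 6 6 0 2 1 1]; fits = True

Answer: yes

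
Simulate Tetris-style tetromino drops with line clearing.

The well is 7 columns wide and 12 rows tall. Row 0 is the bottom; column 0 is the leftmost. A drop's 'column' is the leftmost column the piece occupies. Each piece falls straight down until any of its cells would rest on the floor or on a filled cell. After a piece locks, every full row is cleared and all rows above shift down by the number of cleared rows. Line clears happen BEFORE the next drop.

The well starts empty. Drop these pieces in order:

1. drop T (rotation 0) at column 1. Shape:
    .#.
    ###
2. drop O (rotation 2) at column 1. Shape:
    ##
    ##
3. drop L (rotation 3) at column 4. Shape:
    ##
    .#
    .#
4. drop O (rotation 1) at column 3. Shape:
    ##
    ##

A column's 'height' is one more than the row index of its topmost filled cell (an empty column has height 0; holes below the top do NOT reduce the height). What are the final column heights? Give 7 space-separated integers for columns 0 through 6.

Answer: 0 4 4 5 5 3 0

Derivation:
Drop 1: T rot0 at col 1 lands with bottom-row=0; cleared 0 line(s) (total 0); column heights now [0 1 2 1 0 0 0], max=2
Drop 2: O rot2 at col 1 lands with bottom-row=2; cleared 0 line(s) (total 0); column heights now [0 4 4 1 0 0 0], max=4
Drop 3: L rot3 at col 4 lands with bottom-row=0; cleared 0 line(s) (total 0); column heights now [0 4 4 1 3 3 0], max=4
Drop 4: O rot1 at col 3 lands with bottom-row=3; cleared 0 line(s) (total 0); column heights now [0 4 4 5 5 3 0], max=5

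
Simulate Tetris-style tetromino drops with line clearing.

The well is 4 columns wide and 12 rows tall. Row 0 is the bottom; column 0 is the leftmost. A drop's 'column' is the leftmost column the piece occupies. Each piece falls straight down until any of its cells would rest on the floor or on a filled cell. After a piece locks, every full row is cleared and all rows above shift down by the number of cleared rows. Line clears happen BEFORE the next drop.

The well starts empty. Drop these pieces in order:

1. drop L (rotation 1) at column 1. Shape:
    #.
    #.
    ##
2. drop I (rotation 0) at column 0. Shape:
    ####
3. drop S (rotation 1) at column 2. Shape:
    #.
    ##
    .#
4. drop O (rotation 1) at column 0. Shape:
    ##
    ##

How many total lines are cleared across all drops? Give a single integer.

Answer: 1

Derivation:
Drop 1: L rot1 at col 1 lands with bottom-row=0; cleared 0 line(s) (total 0); column heights now [0 3 1 0], max=3
Drop 2: I rot0 at col 0 lands with bottom-row=3; cleared 1 line(s) (total 1); column heights now [0 3 1 0], max=3
Drop 3: S rot1 at col 2 lands with bottom-row=0; cleared 0 line(s) (total 1); column heights now [0 3 3 2], max=3
Drop 4: O rot1 at col 0 lands with bottom-row=3; cleared 0 line(s) (total 1); column heights now [5 5 3 2], max=5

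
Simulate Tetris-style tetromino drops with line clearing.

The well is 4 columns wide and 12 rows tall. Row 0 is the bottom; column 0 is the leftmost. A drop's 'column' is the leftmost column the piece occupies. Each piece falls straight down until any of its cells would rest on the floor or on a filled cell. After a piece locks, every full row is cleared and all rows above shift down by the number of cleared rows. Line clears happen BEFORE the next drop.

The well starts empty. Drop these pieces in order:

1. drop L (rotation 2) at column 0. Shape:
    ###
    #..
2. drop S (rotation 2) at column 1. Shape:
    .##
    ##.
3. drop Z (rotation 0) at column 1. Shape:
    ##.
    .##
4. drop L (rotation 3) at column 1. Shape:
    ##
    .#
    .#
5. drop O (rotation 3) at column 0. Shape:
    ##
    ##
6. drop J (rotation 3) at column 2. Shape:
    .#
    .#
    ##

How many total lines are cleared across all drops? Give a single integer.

Answer: 1

Derivation:
Drop 1: L rot2 at col 0 lands with bottom-row=0; cleared 0 line(s) (total 0); column heights now [2 2 2 0], max=2
Drop 2: S rot2 at col 1 lands with bottom-row=2; cleared 0 line(s) (total 0); column heights now [2 3 4 4], max=4
Drop 3: Z rot0 at col 1 lands with bottom-row=4; cleared 0 line(s) (total 0); column heights now [2 6 6 5], max=6
Drop 4: L rot3 at col 1 lands with bottom-row=6; cleared 0 line(s) (total 0); column heights now [2 9 9 5], max=9
Drop 5: O rot3 at col 0 lands with bottom-row=9; cleared 0 line(s) (total 0); column heights now [11 11 9 5], max=11
Drop 6: J rot3 at col 2 lands with bottom-row=9; cleared 1 line(s) (total 1); column heights now [10 10 9 11], max=11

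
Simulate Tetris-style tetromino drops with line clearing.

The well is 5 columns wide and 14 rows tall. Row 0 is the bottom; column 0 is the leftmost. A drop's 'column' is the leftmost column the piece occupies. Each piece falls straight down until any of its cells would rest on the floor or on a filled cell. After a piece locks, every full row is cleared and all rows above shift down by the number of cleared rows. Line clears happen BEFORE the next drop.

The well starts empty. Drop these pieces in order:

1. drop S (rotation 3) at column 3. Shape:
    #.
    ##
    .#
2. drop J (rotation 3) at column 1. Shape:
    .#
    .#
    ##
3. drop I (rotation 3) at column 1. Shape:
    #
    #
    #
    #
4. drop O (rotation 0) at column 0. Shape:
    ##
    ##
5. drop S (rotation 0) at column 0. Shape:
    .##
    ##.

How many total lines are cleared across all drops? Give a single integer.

Answer: 0

Derivation:
Drop 1: S rot3 at col 3 lands with bottom-row=0; cleared 0 line(s) (total 0); column heights now [0 0 0 3 2], max=3
Drop 2: J rot3 at col 1 lands with bottom-row=0; cleared 0 line(s) (total 0); column heights now [0 1 3 3 2], max=3
Drop 3: I rot3 at col 1 lands with bottom-row=1; cleared 0 line(s) (total 0); column heights now [0 5 3 3 2], max=5
Drop 4: O rot0 at col 0 lands with bottom-row=5; cleared 0 line(s) (total 0); column heights now [7 7 3 3 2], max=7
Drop 5: S rot0 at col 0 lands with bottom-row=7; cleared 0 line(s) (total 0); column heights now [8 9 9 3 2], max=9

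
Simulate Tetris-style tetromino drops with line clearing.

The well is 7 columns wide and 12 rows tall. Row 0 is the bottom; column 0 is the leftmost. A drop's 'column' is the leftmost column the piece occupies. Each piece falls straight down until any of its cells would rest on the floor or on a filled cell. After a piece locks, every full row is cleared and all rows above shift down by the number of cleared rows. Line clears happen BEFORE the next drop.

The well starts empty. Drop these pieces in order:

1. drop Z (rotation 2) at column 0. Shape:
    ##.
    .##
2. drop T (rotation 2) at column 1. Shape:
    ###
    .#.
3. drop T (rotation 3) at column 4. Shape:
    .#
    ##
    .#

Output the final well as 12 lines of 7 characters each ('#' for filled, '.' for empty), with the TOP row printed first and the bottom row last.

Answer: .......
.......
.......
.......
.......
.......
.......
.......
.......
.###.#.
###.##.
.##..#.

Derivation:
Drop 1: Z rot2 at col 0 lands with bottom-row=0; cleared 0 line(s) (total 0); column heights now [2 2 1 0 0 0 0], max=2
Drop 2: T rot2 at col 1 lands with bottom-row=1; cleared 0 line(s) (total 0); column heights now [2 3 3 3 0 0 0], max=3
Drop 3: T rot3 at col 4 lands with bottom-row=0; cleared 0 line(s) (total 0); column heights now [2 3 3 3 2 3 0], max=3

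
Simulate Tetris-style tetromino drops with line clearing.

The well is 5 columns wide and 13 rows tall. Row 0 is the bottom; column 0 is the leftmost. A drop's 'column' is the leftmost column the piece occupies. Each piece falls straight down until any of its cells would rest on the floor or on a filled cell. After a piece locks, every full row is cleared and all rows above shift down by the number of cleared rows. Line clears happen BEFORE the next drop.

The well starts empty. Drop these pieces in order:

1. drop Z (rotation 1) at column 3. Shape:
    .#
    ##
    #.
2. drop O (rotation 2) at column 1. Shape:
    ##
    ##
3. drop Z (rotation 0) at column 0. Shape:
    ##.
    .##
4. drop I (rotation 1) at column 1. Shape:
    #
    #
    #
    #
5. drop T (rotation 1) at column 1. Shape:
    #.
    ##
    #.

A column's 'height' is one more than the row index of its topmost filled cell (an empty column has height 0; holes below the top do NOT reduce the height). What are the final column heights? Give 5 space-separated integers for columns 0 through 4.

Drop 1: Z rot1 at col 3 lands with bottom-row=0; cleared 0 line(s) (total 0); column heights now [0 0 0 2 3], max=3
Drop 2: O rot2 at col 1 lands with bottom-row=0; cleared 0 line(s) (total 0); column heights now [0 2 2 2 3], max=3
Drop 3: Z rot0 at col 0 lands with bottom-row=2; cleared 0 line(s) (total 0); column heights now [4 4 3 2 3], max=4
Drop 4: I rot1 at col 1 lands with bottom-row=4; cleared 0 line(s) (total 0); column heights now [4 8 3 2 3], max=8
Drop 5: T rot1 at col 1 lands with bottom-row=8; cleared 0 line(s) (total 0); column heights now [4 11 10 2 3], max=11

Answer: 4 11 10 2 3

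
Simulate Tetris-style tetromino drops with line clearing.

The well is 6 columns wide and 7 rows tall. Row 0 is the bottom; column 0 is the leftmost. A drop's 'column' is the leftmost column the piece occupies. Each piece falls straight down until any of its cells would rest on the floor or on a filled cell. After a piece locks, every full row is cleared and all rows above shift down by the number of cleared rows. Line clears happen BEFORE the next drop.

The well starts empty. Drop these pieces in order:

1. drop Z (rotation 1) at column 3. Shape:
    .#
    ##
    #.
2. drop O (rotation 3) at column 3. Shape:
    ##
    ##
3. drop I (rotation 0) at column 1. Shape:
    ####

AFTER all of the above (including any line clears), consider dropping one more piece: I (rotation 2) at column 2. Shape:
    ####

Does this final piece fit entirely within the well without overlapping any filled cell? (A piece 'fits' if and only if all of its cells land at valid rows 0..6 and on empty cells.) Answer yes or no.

Answer: yes

Derivation:
Drop 1: Z rot1 at col 3 lands with bottom-row=0; cleared 0 line(s) (total 0); column heights now [0 0 0 2 3 0], max=3
Drop 2: O rot3 at col 3 lands with bottom-row=3; cleared 0 line(s) (total 0); column heights now [0 0 0 5 5 0], max=5
Drop 3: I rot0 at col 1 lands with bottom-row=5; cleared 0 line(s) (total 0); column heights now [0 6 6 6 6 0], max=6
Test piece I rot2 at col 2 (width 4): heights before test = [0 6 6 6 6 0]; fits = True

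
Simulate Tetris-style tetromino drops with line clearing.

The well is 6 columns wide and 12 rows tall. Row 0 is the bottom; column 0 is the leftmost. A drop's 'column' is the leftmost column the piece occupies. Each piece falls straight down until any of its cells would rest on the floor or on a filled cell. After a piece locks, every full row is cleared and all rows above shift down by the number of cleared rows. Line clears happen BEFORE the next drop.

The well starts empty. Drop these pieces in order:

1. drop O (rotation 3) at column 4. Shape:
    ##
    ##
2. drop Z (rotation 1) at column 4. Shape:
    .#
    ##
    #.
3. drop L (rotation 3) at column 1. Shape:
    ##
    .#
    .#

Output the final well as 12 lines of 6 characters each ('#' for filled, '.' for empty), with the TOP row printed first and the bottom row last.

Answer: ......
......
......
......
......
......
......
.....#
....##
.##.#.
..#.##
..#.##

Derivation:
Drop 1: O rot3 at col 4 lands with bottom-row=0; cleared 0 line(s) (total 0); column heights now [0 0 0 0 2 2], max=2
Drop 2: Z rot1 at col 4 lands with bottom-row=2; cleared 0 line(s) (total 0); column heights now [0 0 0 0 4 5], max=5
Drop 3: L rot3 at col 1 lands with bottom-row=0; cleared 0 line(s) (total 0); column heights now [0 3 3 0 4 5], max=5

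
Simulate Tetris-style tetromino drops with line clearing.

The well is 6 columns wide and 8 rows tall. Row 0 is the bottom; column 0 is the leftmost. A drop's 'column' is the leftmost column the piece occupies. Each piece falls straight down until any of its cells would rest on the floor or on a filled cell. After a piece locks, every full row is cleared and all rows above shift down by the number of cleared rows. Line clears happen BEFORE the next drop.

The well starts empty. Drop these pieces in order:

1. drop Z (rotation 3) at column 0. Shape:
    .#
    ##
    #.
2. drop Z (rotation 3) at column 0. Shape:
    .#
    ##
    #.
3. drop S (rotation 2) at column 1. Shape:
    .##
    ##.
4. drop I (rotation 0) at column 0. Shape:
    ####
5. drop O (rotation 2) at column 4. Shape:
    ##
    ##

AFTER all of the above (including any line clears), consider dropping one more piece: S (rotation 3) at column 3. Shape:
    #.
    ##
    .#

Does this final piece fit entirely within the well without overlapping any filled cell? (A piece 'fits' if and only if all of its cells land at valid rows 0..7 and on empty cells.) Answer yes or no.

Drop 1: Z rot3 at col 0 lands with bottom-row=0; cleared 0 line(s) (total 0); column heights now [2 3 0 0 0 0], max=3
Drop 2: Z rot3 at col 0 lands with bottom-row=2; cleared 0 line(s) (total 0); column heights now [4 5 0 0 0 0], max=5
Drop 3: S rot2 at col 1 lands with bottom-row=5; cleared 0 line(s) (total 0); column heights now [4 6 7 7 0 0], max=7
Drop 4: I rot0 at col 0 lands with bottom-row=7; cleared 0 line(s) (total 0); column heights now [8 8 8 8 0 0], max=8
Drop 5: O rot2 at col 4 lands with bottom-row=0; cleared 0 line(s) (total 0); column heights now [8 8 8 8 2 2], max=8
Test piece S rot3 at col 3 (width 2): heights before test = [8 8 8 8 2 2]; fits = False

Answer: no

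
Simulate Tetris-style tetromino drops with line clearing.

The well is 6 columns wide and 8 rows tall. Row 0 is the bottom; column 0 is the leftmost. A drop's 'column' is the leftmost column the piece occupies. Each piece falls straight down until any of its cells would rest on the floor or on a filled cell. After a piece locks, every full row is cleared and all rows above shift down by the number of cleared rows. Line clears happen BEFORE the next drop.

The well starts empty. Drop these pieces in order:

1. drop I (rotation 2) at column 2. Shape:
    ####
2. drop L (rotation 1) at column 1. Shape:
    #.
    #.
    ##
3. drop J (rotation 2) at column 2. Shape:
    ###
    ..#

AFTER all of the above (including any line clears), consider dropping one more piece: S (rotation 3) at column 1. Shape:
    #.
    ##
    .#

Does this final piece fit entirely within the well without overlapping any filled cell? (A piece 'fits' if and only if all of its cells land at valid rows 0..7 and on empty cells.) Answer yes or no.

Answer: yes

Derivation:
Drop 1: I rot2 at col 2 lands with bottom-row=0; cleared 0 line(s) (total 0); column heights now [0 0 1 1 1 1], max=1
Drop 2: L rot1 at col 1 lands with bottom-row=1; cleared 0 line(s) (total 0); column heights now [0 4 2 1 1 1], max=4
Drop 3: J rot2 at col 2 lands with bottom-row=1; cleared 0 line(s) (total 0); column heights now [0 4 3 3 3 1], max=4
Test piece S rot3 at col 1 (width 2): heights before test = [0 4 3 3 3 1]; fits = True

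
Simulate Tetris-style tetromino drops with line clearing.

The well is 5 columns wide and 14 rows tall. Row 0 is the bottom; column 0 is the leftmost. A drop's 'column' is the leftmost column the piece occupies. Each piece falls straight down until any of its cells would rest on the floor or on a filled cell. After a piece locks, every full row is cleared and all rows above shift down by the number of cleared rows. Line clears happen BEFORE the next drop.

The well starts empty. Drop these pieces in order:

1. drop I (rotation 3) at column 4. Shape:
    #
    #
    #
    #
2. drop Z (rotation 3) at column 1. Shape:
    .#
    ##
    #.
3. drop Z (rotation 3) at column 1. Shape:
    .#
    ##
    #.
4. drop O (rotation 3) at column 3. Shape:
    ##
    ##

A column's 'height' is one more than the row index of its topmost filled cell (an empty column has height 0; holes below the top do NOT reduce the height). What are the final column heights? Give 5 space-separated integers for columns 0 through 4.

Drop 1: I rot3 at col 4 lands with bottom-row=0; cleared 0 line(s) (total 0); column heights now [0 0 0 0 4], max=4
Drop 2: Z rot3 at col 1 lands with bottom-row=0; cleared 0 line(s) (total 0); column heights now [0 2 3 0 4], max=4
Drop 3: Z rot3 at col 1 lands with bottom-row=2; cleared 0 line(s) (total 0); column heights now [0 4 5 0 4], max=5
Drop 4: O rot3 at col 3 lands with bottom-row=4; cleared 0 line(s) (total 0); column heights now [0 4 5 6 6], max=6

Answer: 0 4 5 6 6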